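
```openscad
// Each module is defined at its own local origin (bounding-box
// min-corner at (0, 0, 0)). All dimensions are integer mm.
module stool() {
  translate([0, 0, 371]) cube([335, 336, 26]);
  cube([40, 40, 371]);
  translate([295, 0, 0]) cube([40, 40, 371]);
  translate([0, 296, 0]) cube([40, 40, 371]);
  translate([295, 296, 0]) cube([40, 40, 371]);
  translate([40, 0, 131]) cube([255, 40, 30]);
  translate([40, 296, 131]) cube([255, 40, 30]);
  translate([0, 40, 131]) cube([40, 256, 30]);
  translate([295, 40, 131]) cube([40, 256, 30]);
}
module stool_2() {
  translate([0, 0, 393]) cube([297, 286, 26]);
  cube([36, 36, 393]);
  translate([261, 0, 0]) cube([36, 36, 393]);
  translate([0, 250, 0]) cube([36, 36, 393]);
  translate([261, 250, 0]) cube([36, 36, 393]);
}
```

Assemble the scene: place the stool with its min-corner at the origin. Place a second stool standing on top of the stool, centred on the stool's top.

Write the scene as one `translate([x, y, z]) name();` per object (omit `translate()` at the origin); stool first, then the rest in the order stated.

stool();
translate([19, 25, 397]) stool_2();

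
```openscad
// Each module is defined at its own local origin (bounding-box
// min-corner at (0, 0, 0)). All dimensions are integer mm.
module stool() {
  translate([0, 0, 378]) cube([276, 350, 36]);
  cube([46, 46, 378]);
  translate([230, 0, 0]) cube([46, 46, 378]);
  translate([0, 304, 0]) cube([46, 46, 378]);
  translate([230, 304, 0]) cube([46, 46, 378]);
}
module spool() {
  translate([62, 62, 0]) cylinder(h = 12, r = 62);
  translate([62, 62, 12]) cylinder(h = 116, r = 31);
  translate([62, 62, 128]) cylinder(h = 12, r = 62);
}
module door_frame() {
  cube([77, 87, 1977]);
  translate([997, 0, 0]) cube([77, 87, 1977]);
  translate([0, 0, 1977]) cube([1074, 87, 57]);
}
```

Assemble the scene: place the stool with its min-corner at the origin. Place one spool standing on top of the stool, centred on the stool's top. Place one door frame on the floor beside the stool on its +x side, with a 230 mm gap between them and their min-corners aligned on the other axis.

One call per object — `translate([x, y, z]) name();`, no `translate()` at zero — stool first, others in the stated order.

stool();
translate([76, 113, 414]) spool();
translate([506, 0, 0]) door_frame();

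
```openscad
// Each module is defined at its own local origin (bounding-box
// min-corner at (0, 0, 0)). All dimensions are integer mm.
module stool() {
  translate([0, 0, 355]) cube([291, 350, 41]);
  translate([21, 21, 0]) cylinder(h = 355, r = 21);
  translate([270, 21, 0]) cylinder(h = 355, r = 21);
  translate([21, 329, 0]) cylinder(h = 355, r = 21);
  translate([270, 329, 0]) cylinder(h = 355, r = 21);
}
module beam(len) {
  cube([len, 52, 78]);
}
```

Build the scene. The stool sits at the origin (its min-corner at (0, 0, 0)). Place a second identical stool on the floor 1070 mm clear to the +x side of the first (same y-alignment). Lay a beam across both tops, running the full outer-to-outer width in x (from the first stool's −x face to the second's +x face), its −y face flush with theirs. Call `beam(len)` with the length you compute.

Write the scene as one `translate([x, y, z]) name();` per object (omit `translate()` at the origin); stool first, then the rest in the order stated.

stool();
translate([1361, 0, 0]) stool();
translate([0, 0, 396]) beam(1652);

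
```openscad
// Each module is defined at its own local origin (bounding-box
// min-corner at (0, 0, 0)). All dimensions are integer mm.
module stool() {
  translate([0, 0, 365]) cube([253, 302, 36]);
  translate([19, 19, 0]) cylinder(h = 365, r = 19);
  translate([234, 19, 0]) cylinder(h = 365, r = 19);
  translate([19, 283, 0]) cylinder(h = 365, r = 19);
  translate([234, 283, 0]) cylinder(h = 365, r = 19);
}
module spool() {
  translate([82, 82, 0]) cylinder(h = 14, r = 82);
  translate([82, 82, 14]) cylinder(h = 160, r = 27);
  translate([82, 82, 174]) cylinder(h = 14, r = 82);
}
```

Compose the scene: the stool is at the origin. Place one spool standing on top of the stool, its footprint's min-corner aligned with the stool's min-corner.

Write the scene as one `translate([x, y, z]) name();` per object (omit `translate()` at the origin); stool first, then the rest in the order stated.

stool();
translate([0, 0, 401]) spool();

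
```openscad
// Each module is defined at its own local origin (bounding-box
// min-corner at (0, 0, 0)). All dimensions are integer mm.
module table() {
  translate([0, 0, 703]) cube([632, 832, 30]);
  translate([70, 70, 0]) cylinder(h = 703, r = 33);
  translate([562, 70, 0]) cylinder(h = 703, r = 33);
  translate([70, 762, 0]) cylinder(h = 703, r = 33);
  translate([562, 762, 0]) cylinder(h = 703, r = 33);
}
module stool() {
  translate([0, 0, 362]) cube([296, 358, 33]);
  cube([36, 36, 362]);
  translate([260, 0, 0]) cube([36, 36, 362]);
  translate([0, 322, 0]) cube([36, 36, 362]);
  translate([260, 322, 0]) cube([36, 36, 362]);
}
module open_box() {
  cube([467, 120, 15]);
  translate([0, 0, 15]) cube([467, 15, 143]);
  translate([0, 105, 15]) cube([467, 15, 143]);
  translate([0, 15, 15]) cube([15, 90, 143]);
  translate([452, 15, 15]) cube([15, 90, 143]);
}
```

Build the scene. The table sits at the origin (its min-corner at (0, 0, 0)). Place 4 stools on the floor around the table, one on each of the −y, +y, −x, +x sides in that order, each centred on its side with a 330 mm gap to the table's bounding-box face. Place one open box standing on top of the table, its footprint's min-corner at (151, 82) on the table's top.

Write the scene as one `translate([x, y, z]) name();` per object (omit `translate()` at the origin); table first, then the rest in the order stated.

table();
translate([168, -688, 0]) stool();
translate([168, 1162, 0]) stool();
translate([-626, 237, 0]) stool();
translate([962, 237, 0]) stool();
translate([151, 82, 733]) open_box();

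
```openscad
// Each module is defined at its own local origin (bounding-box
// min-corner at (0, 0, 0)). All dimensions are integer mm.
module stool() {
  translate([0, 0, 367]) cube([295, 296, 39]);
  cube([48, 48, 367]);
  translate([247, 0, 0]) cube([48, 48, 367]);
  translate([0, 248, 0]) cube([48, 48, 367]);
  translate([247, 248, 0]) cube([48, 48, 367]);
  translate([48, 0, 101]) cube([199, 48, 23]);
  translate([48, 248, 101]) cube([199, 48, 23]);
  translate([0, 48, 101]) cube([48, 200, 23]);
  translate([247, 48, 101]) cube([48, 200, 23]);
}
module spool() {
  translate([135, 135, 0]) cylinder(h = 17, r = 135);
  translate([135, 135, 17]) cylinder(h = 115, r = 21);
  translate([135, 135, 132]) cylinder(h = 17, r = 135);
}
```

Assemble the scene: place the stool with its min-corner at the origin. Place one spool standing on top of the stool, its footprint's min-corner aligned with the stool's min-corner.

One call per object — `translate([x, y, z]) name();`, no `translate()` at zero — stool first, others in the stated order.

stool();
translate([0, 0, 406]) spool();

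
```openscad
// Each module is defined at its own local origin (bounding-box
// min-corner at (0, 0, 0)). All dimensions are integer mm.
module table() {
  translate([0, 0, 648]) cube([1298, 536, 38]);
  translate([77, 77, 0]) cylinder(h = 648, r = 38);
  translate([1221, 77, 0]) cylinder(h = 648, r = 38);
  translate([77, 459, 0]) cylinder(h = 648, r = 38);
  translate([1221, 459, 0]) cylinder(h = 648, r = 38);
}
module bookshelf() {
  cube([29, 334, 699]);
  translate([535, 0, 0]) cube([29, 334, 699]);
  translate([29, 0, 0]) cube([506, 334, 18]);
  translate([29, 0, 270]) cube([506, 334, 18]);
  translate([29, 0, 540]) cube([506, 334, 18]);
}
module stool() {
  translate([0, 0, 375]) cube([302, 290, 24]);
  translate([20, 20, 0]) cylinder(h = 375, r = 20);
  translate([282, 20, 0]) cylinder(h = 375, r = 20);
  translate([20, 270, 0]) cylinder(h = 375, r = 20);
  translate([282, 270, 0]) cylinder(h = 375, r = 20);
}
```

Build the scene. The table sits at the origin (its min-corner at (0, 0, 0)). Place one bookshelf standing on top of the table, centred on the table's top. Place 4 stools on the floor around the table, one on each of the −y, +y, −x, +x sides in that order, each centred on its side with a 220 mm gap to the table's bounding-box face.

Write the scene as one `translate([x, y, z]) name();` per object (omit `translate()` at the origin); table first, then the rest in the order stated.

table();
translate([367, 101, 686]) bookshelf();
translate([498, -510, 0]) stool();
translate([498, 756, 0]) stool();
translate([-522, 123, 0]) stool();
translate([1518, 123, 0]) stool();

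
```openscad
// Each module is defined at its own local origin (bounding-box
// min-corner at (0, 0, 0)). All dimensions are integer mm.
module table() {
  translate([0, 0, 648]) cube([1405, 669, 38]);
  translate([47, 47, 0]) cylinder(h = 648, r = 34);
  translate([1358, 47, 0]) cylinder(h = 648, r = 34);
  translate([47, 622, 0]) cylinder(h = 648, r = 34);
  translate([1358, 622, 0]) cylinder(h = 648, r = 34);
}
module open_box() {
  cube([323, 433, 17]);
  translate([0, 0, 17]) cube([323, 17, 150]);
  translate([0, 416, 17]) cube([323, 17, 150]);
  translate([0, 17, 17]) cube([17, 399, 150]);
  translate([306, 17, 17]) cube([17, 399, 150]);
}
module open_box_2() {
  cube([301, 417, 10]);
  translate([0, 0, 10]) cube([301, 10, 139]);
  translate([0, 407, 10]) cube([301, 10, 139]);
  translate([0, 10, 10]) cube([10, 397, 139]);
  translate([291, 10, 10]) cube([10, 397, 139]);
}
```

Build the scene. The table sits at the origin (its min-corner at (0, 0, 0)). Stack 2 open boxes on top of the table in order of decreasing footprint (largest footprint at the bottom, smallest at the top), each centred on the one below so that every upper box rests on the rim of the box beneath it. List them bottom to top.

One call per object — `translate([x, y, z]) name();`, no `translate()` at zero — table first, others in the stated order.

table();
translate([541, 118, 686]) open_box();
translate([552, 126, 853]) open_box_2();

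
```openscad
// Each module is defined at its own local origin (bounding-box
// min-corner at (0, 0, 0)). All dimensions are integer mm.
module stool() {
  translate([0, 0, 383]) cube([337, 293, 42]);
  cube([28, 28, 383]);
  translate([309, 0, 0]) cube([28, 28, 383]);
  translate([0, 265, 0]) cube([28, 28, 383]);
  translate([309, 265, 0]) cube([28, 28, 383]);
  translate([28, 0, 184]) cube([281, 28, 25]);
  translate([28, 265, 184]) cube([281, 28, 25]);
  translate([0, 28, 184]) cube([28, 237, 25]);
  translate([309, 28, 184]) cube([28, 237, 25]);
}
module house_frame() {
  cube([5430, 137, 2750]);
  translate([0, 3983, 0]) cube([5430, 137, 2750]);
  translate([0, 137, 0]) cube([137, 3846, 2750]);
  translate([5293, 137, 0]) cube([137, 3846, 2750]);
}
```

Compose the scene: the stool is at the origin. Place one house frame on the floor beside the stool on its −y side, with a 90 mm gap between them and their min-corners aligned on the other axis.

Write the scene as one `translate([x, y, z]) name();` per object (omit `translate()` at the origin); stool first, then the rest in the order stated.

stool();
translate([0, -4210, 0]) house_frame();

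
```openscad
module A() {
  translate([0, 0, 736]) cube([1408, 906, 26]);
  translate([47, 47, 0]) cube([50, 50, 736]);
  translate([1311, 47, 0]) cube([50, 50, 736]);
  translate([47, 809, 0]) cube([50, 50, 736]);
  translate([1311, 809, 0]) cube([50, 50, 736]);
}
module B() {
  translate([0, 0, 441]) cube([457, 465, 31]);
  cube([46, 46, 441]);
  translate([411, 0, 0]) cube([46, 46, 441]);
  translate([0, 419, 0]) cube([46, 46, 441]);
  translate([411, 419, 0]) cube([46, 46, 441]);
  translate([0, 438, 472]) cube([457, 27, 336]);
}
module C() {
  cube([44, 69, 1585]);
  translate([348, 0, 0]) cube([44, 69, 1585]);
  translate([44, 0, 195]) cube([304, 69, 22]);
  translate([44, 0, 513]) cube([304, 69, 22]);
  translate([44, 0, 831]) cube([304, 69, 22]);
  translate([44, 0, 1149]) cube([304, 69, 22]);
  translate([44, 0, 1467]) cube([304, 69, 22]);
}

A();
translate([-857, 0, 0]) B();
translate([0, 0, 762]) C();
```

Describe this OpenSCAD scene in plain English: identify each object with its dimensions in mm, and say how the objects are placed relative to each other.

A is a rectangular dining table. The top is 1408×906×26 mm with its upper surface at z = 762 mm. It stands on four 50×50 mm square legs, each inset 47 mm from the nearest pair of top edges, running from the floor to the underside of the top.

B is a chair. The seat is a 457×465×31 mm slab with its top at z = 472 mm, on four 46×46 mm corner legs (flush with the seat edges, standing on z = 0). A flat backrest 27 mm thick, 336 mm tall, spans the full seat width and rises from the seat top along its +y edge, rear face flush with the rear of the seat.

C is a wooden ladder with two side rails of 44×69 mm section and 1585 mm height, set 392 mm apart overall. Between them run 5 rectangular rungs (69 mm deep, 22 mm thick), front faces flush with the rails' −y face. The bottom of the first rung is 195 mm above the floor and each subsequent rung is 318 mm higher than the one below.

The chair is on the floor beside the table on its −x side. The ladder is on top of the table.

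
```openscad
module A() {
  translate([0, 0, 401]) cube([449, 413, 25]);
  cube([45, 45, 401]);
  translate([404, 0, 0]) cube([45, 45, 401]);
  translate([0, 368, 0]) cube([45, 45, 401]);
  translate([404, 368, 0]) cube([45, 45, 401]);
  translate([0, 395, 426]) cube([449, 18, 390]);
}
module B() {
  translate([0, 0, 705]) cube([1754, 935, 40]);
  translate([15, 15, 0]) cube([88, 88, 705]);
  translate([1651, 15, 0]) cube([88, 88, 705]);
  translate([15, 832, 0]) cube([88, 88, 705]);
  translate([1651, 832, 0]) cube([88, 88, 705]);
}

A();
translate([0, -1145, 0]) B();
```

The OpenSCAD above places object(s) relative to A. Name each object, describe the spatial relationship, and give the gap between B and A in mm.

The table's nearest face is 210 mm from the chair's −y face.

A is a chair. B is a table. The table is on the floor beside the chair on its −y side. The gap between the table and the chair is 210 mm.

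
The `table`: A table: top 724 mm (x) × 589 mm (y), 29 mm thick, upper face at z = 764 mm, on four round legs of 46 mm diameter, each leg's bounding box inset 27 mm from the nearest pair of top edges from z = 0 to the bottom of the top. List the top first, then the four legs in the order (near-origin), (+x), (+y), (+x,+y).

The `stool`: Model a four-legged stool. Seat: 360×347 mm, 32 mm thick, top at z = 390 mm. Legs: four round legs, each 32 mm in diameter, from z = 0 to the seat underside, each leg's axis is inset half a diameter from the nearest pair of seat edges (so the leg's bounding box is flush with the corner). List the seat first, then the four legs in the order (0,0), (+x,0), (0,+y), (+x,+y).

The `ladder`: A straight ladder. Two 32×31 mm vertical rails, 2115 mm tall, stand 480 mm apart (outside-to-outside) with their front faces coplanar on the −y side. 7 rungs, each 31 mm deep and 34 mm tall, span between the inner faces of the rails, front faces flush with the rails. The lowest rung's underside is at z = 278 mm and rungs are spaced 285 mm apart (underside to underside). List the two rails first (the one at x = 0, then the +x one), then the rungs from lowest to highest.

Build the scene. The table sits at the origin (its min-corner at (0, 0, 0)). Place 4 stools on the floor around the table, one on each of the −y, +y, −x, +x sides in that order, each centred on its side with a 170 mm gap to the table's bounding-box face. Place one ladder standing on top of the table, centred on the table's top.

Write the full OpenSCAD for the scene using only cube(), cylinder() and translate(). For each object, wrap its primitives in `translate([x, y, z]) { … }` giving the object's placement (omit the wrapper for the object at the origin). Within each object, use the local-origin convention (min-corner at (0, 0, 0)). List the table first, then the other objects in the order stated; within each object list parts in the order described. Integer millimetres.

translate([0, 0, 735]) cube([724, 589, 29]);
translate([50, 50, 0]) cylinder(h = 735, r = 23);
translate([674, 50, 0]) cylinder(h = 735, r = 23);
translate([50, 539, 0]) cylinder(h = 735, r = 23);
translate([674, 539, 0]) cylinder(h = 735, r = 23);
translate([182, -517, 0]) {
  translate([0, 0, 358]) cube([360, 347, 32]);
  translate([16, 16, 0]) cylinder(h = 358, r = 16);
  translate([344, 16, 0]) cylinder(h = 358, r = 16);
  translate([16, 331, 0]) cylinder(h = 358, r = 16);
  translate([344, 331, 0]) cylinder(h = 358, r = 16);
}
translate([182, 759, 0]) {
  translate([0, 0, 358]) cube([360, 347, 32]);
  translate([16, 16, 0]) cylinder(h = 358, r = 16);
  translate([344, 16, 0]) cylinder(h = 358, r = 16);
  translate([16, 331, 0]) cylinder(h = 358, r = 16);
  translate([344, 331, 0]) cylinder(h = 358, r = 16);
}
translate([-530, 121, 0]) {
  translate([0, 0, 358]) cube([360, 347, 32]);
  translate([16, 16, 0]) cylinder(h = 358, r = 16);
  translate([344, 16, 0]) cylinder(h = 358, r = 16);
  translate([16, 331, 0]) cylinder(h = 358, r = 16);
  translate([344, 331, 0]) cylinder(h = 358, r = 16);
}
translate([894, 121, 0]) {
  translate([0, 0, 358]) cube([360, 347, 32]);
  translate([16, 16, 0]) cylinder(h = 358, r = 16);
  translate([344, 16, 0]) cylinder(h = 358, r = 16);
  translate([16, 331, 0]) cylinder(h = 358, r = 16);
  translate([344, 331, 0]) cylinder(h = 358, r = 16);
}
translate([122, 279, 764]) {
  cube([32, 31, 2115]);
  translate([448, 0, 0]) cube([32, 31, 2115]);
  translate([32, 0, 278]) cube([416, 31, 34]);
  translate([32, 0, 563]) cube([416, 31, 34]);
  translate([32, 0, 848]) cube([416, 31, 34]);
  translate([32, 0, 1133]) cube([416, 31, 34]);
  translate([32, 0, 1418]) cube([416, 31, 34]);
  translate([32, 0, 1703]) cube([416, 31, 34]);
  translate([32, 0, 1988]) cube([416, 31, 34]);
}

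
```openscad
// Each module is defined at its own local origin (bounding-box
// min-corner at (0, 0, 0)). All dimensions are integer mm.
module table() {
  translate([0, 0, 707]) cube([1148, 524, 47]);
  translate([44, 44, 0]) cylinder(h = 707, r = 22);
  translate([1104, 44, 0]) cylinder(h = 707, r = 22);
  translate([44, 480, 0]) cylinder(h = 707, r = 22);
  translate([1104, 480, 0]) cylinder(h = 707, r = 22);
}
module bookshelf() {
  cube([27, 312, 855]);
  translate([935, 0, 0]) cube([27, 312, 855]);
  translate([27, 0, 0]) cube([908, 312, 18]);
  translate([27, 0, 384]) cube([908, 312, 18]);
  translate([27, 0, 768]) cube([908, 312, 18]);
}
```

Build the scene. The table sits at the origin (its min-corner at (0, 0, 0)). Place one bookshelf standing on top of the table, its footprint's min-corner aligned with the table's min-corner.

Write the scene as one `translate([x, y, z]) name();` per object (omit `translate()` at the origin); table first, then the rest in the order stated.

table();
translate([0, 0, 754]) bookshelf();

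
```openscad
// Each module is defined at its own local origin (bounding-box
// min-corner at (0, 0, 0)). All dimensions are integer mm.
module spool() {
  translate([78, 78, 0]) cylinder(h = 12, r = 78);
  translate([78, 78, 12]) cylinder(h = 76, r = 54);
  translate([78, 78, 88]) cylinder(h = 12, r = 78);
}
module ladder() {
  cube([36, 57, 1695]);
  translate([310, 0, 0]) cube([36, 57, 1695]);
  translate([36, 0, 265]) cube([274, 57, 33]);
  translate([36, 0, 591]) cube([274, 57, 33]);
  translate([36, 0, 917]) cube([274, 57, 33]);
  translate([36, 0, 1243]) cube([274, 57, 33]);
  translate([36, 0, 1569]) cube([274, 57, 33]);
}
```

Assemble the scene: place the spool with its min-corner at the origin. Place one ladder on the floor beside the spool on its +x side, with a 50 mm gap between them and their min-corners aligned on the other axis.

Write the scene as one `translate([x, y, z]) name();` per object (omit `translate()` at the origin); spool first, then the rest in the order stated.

spool();
translate([206, 0, 0]) ladder();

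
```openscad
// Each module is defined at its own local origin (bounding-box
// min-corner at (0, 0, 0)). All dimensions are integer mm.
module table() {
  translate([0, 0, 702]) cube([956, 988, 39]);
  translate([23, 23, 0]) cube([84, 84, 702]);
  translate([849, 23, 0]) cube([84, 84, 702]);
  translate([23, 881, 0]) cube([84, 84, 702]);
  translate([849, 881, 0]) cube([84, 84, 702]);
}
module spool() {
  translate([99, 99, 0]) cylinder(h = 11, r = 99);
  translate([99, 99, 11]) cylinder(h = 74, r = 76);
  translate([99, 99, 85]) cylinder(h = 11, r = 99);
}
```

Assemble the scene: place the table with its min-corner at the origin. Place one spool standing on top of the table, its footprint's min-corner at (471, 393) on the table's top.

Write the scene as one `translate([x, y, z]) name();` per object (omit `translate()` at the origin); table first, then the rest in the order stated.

table();
translate([471, 393, 741]) spool();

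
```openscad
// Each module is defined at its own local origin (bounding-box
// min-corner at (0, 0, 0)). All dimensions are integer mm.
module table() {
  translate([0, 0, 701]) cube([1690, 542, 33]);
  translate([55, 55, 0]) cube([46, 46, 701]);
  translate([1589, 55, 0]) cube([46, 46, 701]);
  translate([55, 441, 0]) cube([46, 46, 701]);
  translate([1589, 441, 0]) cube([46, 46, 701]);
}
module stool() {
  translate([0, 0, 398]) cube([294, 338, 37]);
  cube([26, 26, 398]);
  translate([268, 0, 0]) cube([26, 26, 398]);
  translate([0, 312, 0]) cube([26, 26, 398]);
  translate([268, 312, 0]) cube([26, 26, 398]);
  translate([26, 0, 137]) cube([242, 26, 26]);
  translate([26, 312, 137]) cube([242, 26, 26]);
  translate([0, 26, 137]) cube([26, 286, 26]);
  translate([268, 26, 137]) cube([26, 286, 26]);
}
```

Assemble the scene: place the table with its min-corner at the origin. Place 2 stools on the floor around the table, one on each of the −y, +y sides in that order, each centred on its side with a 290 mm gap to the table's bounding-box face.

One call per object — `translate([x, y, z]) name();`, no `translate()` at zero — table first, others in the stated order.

table();
translate([698, -628, 0]) stool();
translate([698, 832, 0]) stool();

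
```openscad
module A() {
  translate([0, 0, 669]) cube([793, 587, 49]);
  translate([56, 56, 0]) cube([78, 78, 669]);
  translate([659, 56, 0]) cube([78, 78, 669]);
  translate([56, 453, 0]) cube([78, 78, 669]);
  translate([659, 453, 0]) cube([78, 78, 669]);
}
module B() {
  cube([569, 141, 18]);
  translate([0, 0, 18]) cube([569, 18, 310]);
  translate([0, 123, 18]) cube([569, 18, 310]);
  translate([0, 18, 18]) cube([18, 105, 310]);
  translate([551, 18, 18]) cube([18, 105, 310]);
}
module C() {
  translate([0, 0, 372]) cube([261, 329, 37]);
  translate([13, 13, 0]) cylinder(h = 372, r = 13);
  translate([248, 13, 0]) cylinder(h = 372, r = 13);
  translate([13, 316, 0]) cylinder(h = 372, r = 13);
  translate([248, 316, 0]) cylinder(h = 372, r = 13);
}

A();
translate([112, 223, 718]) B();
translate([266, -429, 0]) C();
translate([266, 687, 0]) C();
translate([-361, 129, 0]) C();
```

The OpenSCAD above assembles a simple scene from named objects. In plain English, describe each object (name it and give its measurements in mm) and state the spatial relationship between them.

A is a table: top 793 mm (x) × 587 mm (y), 49 mm thick, upper face at z = 718 mm, on four 78×78 mm square legs, each inset 56 mm from the nearest pair of top edges, running from z = 0 to the bottom of the top.

B is an open storage box with external size 569×141×328 mm and wall thickness 18 mm (the base is also 18 mm thick). The base covers the whole footprint; the four walls stand on the base, with the y-facing walls full-width and the x-facing walls fitting between their inner faces.

C is a four-legged stool. The seat is 261×329 mm, 37 mm thick, top at z = 409 mm. It stands on four round legs, each 26 mm in diameter, from z = 0 to the seat underside, each leg's axis is inset half a diameter from the nearest pair of seat edges (so the leg's bounding box is flush with the corner).

The open box is on top of the table, centred. Three stools sit around the table at the −y, +y, −x sides.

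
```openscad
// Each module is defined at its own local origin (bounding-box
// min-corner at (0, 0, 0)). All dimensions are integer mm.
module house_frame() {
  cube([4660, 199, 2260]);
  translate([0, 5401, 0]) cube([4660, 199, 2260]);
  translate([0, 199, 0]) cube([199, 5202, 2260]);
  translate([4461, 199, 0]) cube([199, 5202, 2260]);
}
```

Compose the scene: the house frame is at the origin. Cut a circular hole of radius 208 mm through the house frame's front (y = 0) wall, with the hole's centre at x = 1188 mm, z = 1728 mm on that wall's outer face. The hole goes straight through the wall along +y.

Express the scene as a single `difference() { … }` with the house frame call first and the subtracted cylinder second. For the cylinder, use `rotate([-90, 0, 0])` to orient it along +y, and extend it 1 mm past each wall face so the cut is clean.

difference() {
  house_frame();
  translate([1188, -1, 1728]) rotate([-90, 0, 0]) cylinder(h = 201, r = 208);
}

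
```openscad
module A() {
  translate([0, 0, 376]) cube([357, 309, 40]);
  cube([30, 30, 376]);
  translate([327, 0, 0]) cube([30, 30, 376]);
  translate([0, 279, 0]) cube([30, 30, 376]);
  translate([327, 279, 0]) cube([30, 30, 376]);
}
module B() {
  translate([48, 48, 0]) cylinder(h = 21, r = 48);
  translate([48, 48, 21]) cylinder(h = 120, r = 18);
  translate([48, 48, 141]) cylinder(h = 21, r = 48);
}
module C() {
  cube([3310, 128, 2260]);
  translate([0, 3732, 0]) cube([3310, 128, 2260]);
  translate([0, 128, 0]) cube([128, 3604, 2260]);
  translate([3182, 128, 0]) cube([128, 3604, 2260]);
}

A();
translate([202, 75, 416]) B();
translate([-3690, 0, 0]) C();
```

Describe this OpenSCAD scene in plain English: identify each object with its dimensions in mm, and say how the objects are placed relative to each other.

A is a four-legged stool. The seat is 357×309 mm, 40 mm thick, top at z = 416 mm. It stands on four square legs, each 30×30 mm in cross-section, from z = 0 to the seat underside, each flush with a corner of the seat.

B is a spool: two coaxial disc flanges of radius 48 mm and thickness 21 mm, joined by a core cylinder of radius 18 mm and height 120 mm. The lower flange rests on z = 0 and the three cylinders share a vertical axis.

C is a box-shaped house frame (walls only): outside footprint 3310×3860 mm, wall height 2260 mm, wall thickness 128 mm. The two y-facing walls run the full x-width; the two x-facing walls fit between the inner faces of the y-facing walls.

The spool is on top of the stool. The house frame is on the floor beside the stool on its −x side.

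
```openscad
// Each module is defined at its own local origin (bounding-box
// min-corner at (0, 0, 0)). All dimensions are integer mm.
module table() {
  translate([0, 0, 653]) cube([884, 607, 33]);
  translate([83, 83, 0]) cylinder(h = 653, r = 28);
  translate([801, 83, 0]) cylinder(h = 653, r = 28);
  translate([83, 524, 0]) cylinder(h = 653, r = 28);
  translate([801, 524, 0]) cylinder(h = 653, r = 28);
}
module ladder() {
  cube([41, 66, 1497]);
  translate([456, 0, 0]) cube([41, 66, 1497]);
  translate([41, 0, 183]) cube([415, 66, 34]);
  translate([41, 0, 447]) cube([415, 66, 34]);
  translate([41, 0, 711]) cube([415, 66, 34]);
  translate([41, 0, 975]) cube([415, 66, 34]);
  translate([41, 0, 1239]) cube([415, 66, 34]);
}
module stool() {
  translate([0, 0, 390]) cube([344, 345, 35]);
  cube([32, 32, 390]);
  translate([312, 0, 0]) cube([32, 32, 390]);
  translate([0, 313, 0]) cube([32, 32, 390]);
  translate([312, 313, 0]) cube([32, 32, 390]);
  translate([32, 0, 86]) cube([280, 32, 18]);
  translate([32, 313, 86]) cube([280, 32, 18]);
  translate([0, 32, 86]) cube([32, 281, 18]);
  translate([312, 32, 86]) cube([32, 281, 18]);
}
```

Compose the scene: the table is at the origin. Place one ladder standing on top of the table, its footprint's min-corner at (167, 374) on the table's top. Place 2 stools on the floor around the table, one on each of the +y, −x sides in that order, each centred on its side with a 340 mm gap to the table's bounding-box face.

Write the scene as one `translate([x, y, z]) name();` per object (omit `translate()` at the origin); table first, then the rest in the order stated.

table();
translate([167, 374, 686]) ladder();
translate([270, 947, 0]) stool();
translate([-684, 131, 0]) stool();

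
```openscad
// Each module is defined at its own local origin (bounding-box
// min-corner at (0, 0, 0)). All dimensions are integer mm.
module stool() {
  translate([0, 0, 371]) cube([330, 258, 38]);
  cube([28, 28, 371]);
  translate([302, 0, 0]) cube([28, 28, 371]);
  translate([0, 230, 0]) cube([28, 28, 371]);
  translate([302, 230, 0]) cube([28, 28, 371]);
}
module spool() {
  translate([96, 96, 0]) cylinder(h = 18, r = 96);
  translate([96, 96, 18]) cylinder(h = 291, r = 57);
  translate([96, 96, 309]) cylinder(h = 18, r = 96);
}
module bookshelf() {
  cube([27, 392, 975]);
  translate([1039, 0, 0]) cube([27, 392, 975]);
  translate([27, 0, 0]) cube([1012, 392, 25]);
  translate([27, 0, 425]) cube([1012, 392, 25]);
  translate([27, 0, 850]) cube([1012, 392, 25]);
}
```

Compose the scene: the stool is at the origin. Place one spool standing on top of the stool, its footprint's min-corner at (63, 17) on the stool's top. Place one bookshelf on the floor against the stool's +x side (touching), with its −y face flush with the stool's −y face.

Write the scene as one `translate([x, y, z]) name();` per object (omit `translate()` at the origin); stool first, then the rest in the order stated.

stool();
translate([63, 17, 409]) spool();
translate([330, 0, 0]) bookshelf();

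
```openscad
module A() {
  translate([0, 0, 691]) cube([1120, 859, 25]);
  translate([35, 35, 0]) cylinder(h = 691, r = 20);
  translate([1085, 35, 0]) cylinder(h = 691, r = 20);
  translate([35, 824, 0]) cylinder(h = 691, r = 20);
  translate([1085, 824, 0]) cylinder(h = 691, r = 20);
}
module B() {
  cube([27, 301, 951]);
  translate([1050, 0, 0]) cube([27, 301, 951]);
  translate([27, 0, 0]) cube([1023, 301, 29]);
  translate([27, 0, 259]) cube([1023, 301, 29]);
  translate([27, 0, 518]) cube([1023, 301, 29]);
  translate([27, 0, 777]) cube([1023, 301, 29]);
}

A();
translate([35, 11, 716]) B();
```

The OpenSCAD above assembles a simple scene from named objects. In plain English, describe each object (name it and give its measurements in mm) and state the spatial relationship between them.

A is a table: top 1120 mm (x) × 859 mm (y), 25 mm thick, upper face at z = 716 mm, on four round legs of 40 mm diameter, each leg's bounding box inset 15 mm from the nearest pair of top edges, running from z = 0 to the bottom of the top.

B is a bookshelf 1077 mm wide overall, 301 mm deep and 951 mm tall. The two sides are 27 mm thick vertical panels. 4 horizontal shelves of 29 mm thickness span between the inner faces of the sides; the lowest shelf sits on the floor and shelves are stacked with a clear vertical gap of 230 mm between each pair.

The bookshelf is on top of the table.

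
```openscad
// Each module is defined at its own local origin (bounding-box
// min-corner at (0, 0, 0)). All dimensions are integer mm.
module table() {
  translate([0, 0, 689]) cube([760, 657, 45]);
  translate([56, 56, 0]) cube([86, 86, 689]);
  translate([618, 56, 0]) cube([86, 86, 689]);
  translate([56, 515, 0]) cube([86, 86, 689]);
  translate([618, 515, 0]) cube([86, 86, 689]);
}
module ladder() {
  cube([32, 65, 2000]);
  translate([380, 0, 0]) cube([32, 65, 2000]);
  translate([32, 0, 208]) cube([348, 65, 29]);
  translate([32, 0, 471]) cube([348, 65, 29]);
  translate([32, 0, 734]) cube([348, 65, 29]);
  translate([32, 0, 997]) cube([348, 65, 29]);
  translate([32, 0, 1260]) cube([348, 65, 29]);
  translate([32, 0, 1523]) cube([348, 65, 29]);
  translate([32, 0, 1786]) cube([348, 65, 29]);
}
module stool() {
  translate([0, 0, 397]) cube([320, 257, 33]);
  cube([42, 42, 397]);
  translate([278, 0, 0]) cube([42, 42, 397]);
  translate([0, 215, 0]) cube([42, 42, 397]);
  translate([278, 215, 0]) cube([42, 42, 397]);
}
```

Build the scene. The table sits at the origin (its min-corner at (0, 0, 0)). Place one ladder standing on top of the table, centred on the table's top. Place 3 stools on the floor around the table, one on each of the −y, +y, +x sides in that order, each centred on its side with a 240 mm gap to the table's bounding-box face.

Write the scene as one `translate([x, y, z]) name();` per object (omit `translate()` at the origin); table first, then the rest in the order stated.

table();
translate([174, 296, 734]) ladder();
translate([220, -497, 0]) stool();
translate([220, 897, 0]) stool();
translate([1000, 200, 0]) stool();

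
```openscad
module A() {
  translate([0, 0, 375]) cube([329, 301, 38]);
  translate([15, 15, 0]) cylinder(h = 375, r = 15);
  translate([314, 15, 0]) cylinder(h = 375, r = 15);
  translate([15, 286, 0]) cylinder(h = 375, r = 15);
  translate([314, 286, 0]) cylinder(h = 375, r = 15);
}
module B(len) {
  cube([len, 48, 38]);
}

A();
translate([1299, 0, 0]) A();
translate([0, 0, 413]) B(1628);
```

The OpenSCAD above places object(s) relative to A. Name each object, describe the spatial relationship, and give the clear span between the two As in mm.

Second stool starts at x = 1299; first ends at x = 329; clear span = 1299 − 329 = 970 mm.

A is a stool. B is a beam. A beam spans the tops of two stools. The clear span between the two stools is 970 mm.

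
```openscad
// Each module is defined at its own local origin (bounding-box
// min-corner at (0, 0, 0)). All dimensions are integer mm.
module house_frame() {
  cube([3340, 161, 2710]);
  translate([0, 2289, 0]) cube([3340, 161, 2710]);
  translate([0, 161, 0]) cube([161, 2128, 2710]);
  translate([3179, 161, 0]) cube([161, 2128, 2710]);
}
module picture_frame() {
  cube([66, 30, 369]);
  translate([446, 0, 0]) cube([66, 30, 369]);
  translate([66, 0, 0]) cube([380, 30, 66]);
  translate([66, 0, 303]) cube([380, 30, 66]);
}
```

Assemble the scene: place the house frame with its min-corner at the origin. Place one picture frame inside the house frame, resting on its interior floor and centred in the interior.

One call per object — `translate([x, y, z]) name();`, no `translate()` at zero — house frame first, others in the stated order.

house_frame();
translate([1414, 1210, 0]) picture_frame();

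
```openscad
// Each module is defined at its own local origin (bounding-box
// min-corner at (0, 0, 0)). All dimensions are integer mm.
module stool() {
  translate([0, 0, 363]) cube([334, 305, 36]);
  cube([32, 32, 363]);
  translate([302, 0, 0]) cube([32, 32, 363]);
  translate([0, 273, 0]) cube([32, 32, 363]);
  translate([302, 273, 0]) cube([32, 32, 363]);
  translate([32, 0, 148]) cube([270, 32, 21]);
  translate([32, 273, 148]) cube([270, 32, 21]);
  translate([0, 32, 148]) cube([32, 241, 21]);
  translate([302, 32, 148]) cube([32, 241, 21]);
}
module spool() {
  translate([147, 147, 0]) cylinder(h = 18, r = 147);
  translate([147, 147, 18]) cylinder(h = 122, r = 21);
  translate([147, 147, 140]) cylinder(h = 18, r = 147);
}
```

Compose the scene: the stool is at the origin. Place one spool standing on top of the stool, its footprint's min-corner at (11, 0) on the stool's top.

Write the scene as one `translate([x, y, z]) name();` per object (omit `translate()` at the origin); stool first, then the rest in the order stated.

stool();
translate([11, 0, 399]) spool();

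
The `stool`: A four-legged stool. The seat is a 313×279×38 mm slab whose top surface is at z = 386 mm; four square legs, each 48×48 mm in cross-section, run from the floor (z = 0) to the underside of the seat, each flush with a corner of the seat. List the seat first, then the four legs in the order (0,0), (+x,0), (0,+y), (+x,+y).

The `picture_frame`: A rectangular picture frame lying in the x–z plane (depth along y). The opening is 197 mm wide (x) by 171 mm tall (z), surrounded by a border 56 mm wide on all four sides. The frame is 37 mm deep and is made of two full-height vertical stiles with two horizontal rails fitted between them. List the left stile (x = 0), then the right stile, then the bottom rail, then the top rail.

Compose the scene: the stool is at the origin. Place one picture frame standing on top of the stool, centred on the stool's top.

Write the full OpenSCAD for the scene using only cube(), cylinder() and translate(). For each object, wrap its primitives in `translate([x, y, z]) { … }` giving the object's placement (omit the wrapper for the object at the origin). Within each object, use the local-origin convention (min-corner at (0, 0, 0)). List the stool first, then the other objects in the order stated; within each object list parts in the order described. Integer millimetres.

translate([0, 0, 348]) cube([313, 279, 38]);
cube([48, 48, 348]);
translate([265, 0, 0]) cube([48, 48, 348]);
translate([0, 231, 0]) cube([48, 48, 348]);
translate([265, 231, 0]) cube([48, 48, 348]);
translate([2, 121, 386]) {
  cube([56, 37, 283]);
  translate([253, 0, 0]) cube([56, 37, 283]);
  translate([56, 0, 0]) cube([197, 37, 56]);
  translate([56, 0, 227]) cube([197, 37, 56]);
}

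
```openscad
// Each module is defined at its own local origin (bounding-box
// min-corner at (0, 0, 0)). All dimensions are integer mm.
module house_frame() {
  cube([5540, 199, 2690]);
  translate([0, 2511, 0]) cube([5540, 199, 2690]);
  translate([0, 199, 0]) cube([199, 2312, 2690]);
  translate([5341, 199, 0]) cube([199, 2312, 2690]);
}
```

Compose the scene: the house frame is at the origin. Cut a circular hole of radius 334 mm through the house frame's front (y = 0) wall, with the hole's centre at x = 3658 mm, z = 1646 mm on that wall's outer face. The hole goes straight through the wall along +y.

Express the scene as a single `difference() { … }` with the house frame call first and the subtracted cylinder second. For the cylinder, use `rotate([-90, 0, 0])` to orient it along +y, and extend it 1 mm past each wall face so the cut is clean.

difference() {
  house_frame();
  translate([3658, -1, 1646]) rotate([-90, 0, 0]) cylinder(h = 201, r = 334);
}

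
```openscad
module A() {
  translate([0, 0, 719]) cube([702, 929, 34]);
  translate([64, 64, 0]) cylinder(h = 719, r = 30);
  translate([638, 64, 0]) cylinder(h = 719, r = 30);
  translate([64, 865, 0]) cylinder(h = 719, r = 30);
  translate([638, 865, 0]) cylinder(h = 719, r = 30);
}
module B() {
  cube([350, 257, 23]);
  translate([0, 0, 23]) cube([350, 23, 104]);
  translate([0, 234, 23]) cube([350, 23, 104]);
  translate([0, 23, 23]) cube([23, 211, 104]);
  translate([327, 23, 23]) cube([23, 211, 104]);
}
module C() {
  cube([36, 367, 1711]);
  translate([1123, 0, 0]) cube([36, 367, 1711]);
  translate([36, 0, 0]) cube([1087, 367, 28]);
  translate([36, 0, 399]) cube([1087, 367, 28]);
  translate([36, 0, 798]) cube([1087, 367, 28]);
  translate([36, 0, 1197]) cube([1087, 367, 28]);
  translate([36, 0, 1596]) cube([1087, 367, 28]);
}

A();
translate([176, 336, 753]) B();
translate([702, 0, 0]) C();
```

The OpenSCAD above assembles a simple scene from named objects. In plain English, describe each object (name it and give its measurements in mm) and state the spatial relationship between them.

A is a table with a 702×929 mm rectangular top, 34 mm thick, top surface at z = 753 mm, supported by four round legs of 60 mm diameter, each leg's bounding box inset 34 mm from the nearest pair of top edges, running from the floor.

B is an open storage box with external size 350×257×127 mm and wall thickness 23 mm (the base is also 23 mm thick). The base covers the whole footprint; the four walls stand on the base, with the y-facing walls full-width and the x-facing walls fitting between their inner faces.

C is an open bookshelf. Two side panels, each 36 mm thick, 367 mm deep and 1711 mm tall, stand 1159 mm apart (outside-to-outside). Between them sit 5 shelves, each 28 mm thick and 367 mm deep, spanning the full gap between the sides. The bottom shelf rests on the floor (its underside at z = 0) and the clear gap between one shelf's top and the next shelf's underside is 371 mm.

The open box is on top of the table, centred. The bookshelf is against the table's +x side, with their −y faces flush.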